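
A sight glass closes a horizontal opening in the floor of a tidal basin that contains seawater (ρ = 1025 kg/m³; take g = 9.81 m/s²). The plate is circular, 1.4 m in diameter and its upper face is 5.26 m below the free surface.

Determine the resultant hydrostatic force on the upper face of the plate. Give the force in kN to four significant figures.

γ = ρg = 1025 × 9.81 / 1000 = 10.05525 kN/m³.
The plate is horizontal, so pressure is uniform at p = γ·h = 10.05525 × 5.26 = 52.8906 kN/m².
A = π(0.7)² = 1.53938 m².
F = p·A = 52.8906 × 1.53938 = 81.4187 kN.

F ≈ 81.42 kN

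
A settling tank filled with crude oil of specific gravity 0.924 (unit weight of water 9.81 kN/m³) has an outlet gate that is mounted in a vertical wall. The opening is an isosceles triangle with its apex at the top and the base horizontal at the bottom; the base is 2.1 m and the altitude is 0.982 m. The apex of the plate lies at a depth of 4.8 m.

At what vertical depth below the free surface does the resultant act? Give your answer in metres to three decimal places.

γ = 0.924 × 9.81 = 9.06444 kN/m³.
With the apex up, the centroid sits 2h/3 = 2 × 0.982/3 = 0.654667 m below the apex, so the centroid depth is h_c = 4.8 + 0.654667 = 5.45467 m.
A = ½ × 2.1 × 0.982 = 1.0311 m².
Resultant F = γ·h_c·A = 9.06444 × 5.45467 × 1.0311 = 50.9812 kN.
I_c = b·h³/36 = 2.1 × 0.982³/36 = 0.0552397 m⁴.
Centre of pressure: y_p = y_c + I_c/(y_c·A) = 5.45467 + 0.0552397/(5.45467 × 1.0311) = 5.45467 + 0.0098216 = 5.46449 m along the plane.

h_p = 5.464 m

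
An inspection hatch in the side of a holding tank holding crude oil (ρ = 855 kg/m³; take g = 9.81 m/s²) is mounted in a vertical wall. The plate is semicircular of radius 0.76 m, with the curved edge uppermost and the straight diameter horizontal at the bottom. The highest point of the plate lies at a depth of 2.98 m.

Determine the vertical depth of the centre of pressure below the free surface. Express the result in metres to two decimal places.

γ = ρg = 855 × 9.81 / 1000 = 8.38755 kN/m³.
The centroid lies 4r/(3π) = 0.322554 m above the diameter, so r − 4r/(3π) = 0.76 − 0.322554 = 0.437446 m below the topmost point, so the centroid depth is h_c = 2.98 + 0.437446 = 3.41745 m.
A = πr²/2 = π × 0.76²/2 = 0.907292 m².
Resultant F = γ·h_c·A = 8.38755 × 3.41745 × 0.907292 = 26.0066 kN.
I_c = (π/8 − 8/(9π))·r⁴ = 0.109757 × 0.76⁴ = 0.0366173 m⁴.
Centre of pressure: y_p = y_c + I_c/(y_c·A) = 3.41745 + 0.0366173/(3.41745 × 0.907292) = 3.41745 + 0.0118097 = 3.42926 m along the plane.

h_p = 3.43 m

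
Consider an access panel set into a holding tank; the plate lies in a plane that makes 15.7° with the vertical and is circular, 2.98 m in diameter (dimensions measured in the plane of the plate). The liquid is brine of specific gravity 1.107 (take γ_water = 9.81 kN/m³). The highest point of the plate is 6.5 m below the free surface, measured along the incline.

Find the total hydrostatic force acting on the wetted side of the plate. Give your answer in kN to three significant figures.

F ≈ 583 kN

γ = 1.107 × 9.81 = 10.85967 kN/m³.
The plate makes 15.7° with the vertical, i.e. θ = 90° − 15.7° = 74.3° to the horizontal. Measuring y along the incline from the free-surface line, vertical depth h = y·sinθ with sinθ = 0.962692.
The centroid is at the centre, 1.49 m below the top of the plate, so y_c = 6.5 + 1.49 = 7.99 m and h_c = 7.99 × 0.962692 = 7.69191 m.
A = π(1.49)² = 6.97465 m².
Resultant F = γ·h_c·A = 10.85967 × 7.69191 × 6.97465 = 582.604 kN.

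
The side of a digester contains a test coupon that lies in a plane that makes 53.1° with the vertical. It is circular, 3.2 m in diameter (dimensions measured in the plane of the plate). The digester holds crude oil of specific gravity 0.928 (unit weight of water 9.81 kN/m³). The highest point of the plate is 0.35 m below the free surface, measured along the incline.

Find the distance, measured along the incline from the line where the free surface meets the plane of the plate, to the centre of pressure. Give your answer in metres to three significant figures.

y_p = 2.28 m

γ = 0.928 × 9.81 = 9.10368 kN/m³.
The plate makes 53.1° with the vertical, i.e. θ = 90° − 53.1° = 36.9° to the horizontal. Measuring y along the incline from the free-surface line, vertical depth h = y·sinθ with sinθ = 0.600420.
The centroid is at the centre, 1.6 m below the top of the plate, so y_c = 0.35 + 1.6 = 1.95 m and h_c = 1.95 × 0.600420 = 1.17082 m.
A = π(1.6)² = 8.04248 m².
Resultant F = γ·h_c·A = 9.10368 × 1.17082 × 8.04248 = 85.7229 kN.
I_c = πr⁴/4 = π × 1.6⁴/4 = 5.14719 m⁴.
Centre of pressure: y_p = y_c + I_c/(y_c·A) = 1.95 + 5.14719/(1.95 × 8.04248) = 1.95 + 0.328205 = 2.2782 m along the plane.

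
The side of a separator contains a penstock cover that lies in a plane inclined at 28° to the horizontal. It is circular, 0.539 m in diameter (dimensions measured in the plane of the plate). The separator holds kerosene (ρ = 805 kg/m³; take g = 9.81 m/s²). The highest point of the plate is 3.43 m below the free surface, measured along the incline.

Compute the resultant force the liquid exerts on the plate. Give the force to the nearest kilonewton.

γ = ρg = 805 × 9.81 / 1000 = 7.89705 kN/m³.
Let θ = 28° be the plate's angle to the horizontal; measure y along the incline from where the plane meets the free surface. Vertical depth h = y·sinθ with sinθ = 0.469472.
The centroid is at the centre, 0.2695 m below the top of the plate, so y_c = 3.43 + 0.2695 = 3.6995 m and h_c = 3.6995 × 0.469472 = 1.73681 m.
A = π(0.2695)² = 0.228175 m².
Resultant F = γ·h_c·A = 7.89705 × 1.73681 × 0.228175 = 3.12957 kN.

F ≈ 3 kN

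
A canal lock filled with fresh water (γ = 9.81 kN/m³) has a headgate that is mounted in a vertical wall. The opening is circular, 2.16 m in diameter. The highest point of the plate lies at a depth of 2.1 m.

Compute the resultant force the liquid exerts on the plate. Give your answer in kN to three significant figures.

γ = 9.81 kN/m³.
The centroid is at the centre, 1.08 m below the top of the plate, so the centroid depth is h_c = 2.1 + 1.08 = 3.18 m.
A = π(1.08)² = 3.66435 m².
Resultant F = γ·h_c·A = 9.81 × 3.18 × 3.66435 = 114.312 kN.

F ≈ 114 kN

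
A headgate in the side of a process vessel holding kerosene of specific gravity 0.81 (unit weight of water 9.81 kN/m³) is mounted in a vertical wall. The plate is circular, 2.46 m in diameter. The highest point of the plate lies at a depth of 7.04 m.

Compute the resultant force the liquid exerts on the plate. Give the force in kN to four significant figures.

γ = 0.81 × 9.81 = 7.9461 kN/m³.
The centroid is at the centre, 1.23 m below the top of the plate, so the centroid depth is h_c = 7.04 + 1.23 = 8.27 m.
A = π(1.23)² = 4.75292 m².
Resultant F = γ·h_c·A = 7.9461 × 8.27 × 4.75292 = 312.335 kN.

F ≈ 312.3 kN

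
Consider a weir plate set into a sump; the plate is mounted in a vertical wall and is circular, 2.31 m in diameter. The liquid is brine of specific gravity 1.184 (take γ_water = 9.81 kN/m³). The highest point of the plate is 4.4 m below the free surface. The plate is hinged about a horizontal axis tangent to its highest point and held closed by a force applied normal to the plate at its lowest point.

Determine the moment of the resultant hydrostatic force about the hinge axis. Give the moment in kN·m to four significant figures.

γ = 1.184 × 9.81 = 11.61504 kN/m³.
The centroid is at the centre, 1.155 m below the top of the plate, so the centroid depth is h_c = 4.4 + 1.155 = 5.555 m.
A = π(1.155)² = 4.19096 m².
Resultant F = γ·h_c·A = 11.61504 × 5.555 × 4.19096 = 270.407 kN.
I_c = πr⁴/4 = π × 1.155⁴/4 = 1.39771 m⁴.
Centre of pressure: y_p = y_c + I_c/(y_c·A) = 5.555 + 1.39771/(5.555 × 4.19096) = 5.555 + 0.0600371 = 5.61504 m along the plane.
The resultant acts 1.155 + 0.0600371 = 1.21504 m (along the plate) below the hinge at the top edge, so the moment about the hinge is M = F × 1.21504 = 270.407 × 1.21504 = 328.555 kN·m.

M ≈ 328.6 kN·m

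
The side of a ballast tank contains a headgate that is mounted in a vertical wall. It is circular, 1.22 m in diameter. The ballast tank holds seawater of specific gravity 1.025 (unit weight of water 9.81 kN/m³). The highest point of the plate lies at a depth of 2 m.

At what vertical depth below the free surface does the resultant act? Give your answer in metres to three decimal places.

γ = 1.025 × 9.81 = 10.05525 kN/m³.
The centroid is at the centre, 0.61 m below the top of the plate, so the centroid depth is h_c = 2 + 0.61 = 2.61 m.
A = π(0.61)² = 1.16899 m².
Resultant F = γ·h_c·A = 10.05525 × 2.61 × 1.16899 = 30.6792 kN.
I_c = πr⁴/4 = π × 0.61⁴/4 = 0.108745 m⁴.
Centre of pressure: y_p = y_c + I_c/(y_c·A) = 2.61 + 0.108745/(2.61 × 1.16899) = 2.61 + 0.0356417 = 2.64564 m along the plane.

h_p = 2.646 m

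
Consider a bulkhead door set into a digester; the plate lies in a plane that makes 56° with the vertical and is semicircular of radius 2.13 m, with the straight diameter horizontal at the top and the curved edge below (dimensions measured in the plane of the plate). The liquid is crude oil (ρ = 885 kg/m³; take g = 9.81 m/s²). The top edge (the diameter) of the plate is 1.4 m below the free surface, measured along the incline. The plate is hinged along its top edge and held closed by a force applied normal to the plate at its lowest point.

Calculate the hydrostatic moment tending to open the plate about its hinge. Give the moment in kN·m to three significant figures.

M ≈ 83.0 kN·m

γ = ρg = 885 × 9.81 / 1000 = 8.68185 kN/m³.
The plate makes 56° with the vertical, i.e. θ = 90° − 56° = 34° to the horizontal. Measuring y along the incline from the free-surface line, vertical depth h = y·sinθ with sinθ = 0.559193.
The centroid of a semicircle lies 4r/(3π) = 0.904 m from the diameter, here below the top edge, so y_c = 1.4 + 0.904 = 2.304 m and h_c = 2.304 × 0.559193 = 1.28838 m.
A = πr²/2 = π × 2.13²/2 = 7.12655 m².
Resultant F = γ·h_c·A = 8.68185 × 1.28838 × 7.12655 = 79.7142 kN.
I_c = (π/8 − 8/(9π))·r⁴ = 0.109757 × 2.13⁴ = 2.25918 m⁴.
Centre of pressure: y_p = y_c + I_c/(y_c·A) = 2.304 + 2.25918/(2.304 × 7.12655) = 2.304 + 0.137591 = 2.44159 m along the plane.
The resultant acts 0.904 + 0.137591 = 1.04159 m (along the plate) below the hinge at the top edge, so the moment about the hinge is M = F × 1.04159 = 79.7142 × 1.04159 = 83.0295 kN·m.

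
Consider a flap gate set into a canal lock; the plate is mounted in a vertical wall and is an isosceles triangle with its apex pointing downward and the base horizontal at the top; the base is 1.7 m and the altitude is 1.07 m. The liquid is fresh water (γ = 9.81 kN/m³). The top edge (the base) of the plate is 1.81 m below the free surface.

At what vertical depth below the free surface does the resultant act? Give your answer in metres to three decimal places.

h_p = 2.196 m

γ = 9.81 kN/m³.
With the apex down, the centroid sits h/3 = 1.07/3 = 0.356667 m below the base (the top edge), so the centroid depth is h_c = 1.81 + 0.356667 = 2.16667 m.
A = ½ × 1.7 × 1.07 = 0.9095 m².
Resultant F = γ·h_c·A = 9.81 × 2.16667 × 0.9095 = 19.3315 kN.
I_c = b·h³/36 = 1.7 × 1.07³/36 = 0.0578493 m⁴.
Centre of pressure: y_p = y_c + I_c/(y_c·A) = 2.16667 + 0.0578493/(2.16667 × 0.9095) = 2.16667 + 0.0293564 = 2.19603 m along the plane.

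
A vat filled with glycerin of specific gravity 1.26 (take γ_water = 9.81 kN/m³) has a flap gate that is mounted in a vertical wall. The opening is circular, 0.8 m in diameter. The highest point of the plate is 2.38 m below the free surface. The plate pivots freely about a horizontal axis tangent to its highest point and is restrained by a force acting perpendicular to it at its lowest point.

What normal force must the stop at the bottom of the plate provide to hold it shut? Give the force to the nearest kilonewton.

P ≈ 9 kN

γ = 1.26 × 9.81 = 12.3606 kN/m³.
The centroid is at the centre, 0.4 m below the top of the plate, so the centroid depth is h_c = 2.38 + 0.4 = 2.78 m.
A = π(0.4)² = 0.502655 m².
Resultant F = γ·h_c·A = 12.3606 × 2.78 × 0.502655 = 17.2725 kN.
I_c = πr⁴/4 = π × 0.4⁴/4 = 0.0201062 m⁴.
Centre of pressure: y_p = y_c + I_c/(y_c·A) = 2.78 + 0.0201062/(2.78 × 0.502655) = 2.78 + 0.0143885 = 2.79439 m along the plane.
The resultant acts 0.4 + 0.0143885 = 0.414389 m (along the plate) below the hinge at the top edge, so the moment about the hinge is M = F × 0.414389 = 17.2725 × 0.414389 = 7.15753 kN·m.
A normal force at the bottom, 0.8 m from the hinge, must supply this moment: P = 7.15753/0.8 = 8.94691 kN.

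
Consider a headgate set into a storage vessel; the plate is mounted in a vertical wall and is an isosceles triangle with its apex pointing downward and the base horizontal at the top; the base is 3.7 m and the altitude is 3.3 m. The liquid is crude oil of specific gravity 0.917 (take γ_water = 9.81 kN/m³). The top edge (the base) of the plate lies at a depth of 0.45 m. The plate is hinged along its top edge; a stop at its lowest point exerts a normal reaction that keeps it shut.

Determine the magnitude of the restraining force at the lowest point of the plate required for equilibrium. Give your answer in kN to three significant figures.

P ≈ 38.4 kN

γ = 0.917 × 9.81 = 8.99577 kN/m³.
With the apex down, the centroid sits h/3 = 3.3/3 = 1.1 m below the base (the top edge), so the centroid depth is h_c = 0.45 + 1.1 = 1.55 m.
A = ½ × 3.7 × 3.3 = 6.105 m².
Resultant F = γ·h_c·A = 8.99577 × 1.55 × 6.105 = 85.1247 kN.
I_c = b·h³/36 = 3.7 × 3.3³/36 = 3.69353 m⁴.
Centre of pressure: y_p = y_c + I_c/(y_c·A) = 1.55 + 3.69353/(1.55 × 6.105) = 1.55 + 0.390323 = 1.94032 m along the plane.
The resultant acts 1.1 + 0.390323 = 1.49032 m (along the plate) below the hinge at the top edge, so the moment about the hinge is M = F × 1.49032 = 85.1247 × 1.49032 = 126.863 kN·m.
A normal force at the bottom, 3.3 m from the hinge, must supply this moment: P = 126.863/3.3 = 38.4433 kN.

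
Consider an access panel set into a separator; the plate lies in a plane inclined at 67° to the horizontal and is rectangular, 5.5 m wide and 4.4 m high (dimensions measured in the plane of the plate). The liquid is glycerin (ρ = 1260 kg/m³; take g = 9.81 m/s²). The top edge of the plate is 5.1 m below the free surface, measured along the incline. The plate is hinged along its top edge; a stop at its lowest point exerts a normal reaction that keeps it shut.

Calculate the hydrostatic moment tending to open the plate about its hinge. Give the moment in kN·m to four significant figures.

M ≈ 4866 kN·m

γ = ρg = 1260 × 9.81 / 1000 = 12.3606 kN/m³.
Let θ = 67° be the plate's angle to the horizontal; measure y along the incline from where the plane meets the free surface. Vertical depth h = y·sinθ with sinθ = 0.920505.
The centroid lies 4.4/2 = 2.2 m below the top edge, so y_c = 5.1 + 2.2 = 7.3 m and h_c = 7.3 × 0.920505 = 6.71969 m.
A = 5.5 × 4.4 = 24.2 m².
Resultant F = γ·h_c·A = 12.3606 × 6.71969 × 24.2 = 2010.04 kN.
I_c = b·h³/12 = 5.5 × 4.4³/12 = 39.0427 m⁴.
Centre of pressure: y_p = y_c + I_c/(y_c·A) = 7.3 + 39.0427/(7.3 × 24.2) = 7.3 + 0.221005 = 7.521 m along the plane.
The resultant acts 2.2 + 0.221005 = 2.42101 m (along the plate) below the hinge at the top edge, so the moment about the hinge is M = F × 2.42101 = 2010.04 × 2.42101 = 4866.33 kN·m.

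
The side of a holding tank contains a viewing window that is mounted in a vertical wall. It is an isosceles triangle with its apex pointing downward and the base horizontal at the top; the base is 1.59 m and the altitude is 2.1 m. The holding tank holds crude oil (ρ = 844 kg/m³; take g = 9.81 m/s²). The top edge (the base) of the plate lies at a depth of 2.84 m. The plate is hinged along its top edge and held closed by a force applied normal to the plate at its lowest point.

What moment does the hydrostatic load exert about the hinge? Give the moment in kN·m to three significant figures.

γ = ρg = 844 × 9.81 / 1000 = 8.27964 kN/m³.
With the apex down, the centroid sits h/3 = 2.1/3 = 0.7 m below the base (the top edge), so the centroid depth is h_c = 2.84 + 0.7 = 3.54 m.
A = ½ × 1.59 × 2.1 = 1.6695 m².
Resultant F = γ·h_c·A = 8.27964 × 3.54 × 1.6695 = 48.9329 kN.
I_c = b·h³/36 = 1.59 × 2.1³/36 = 0.409028 m⁴.
Centre of pressure: y_p = y_c + I_c/(y_c·A) = 3.54 + 0.409028/(3.54 × 1.6695) = 3.54 + 0.0692091 = 3.60921 m along the plane.
The resultant acts 0.7 + 0.0692091 = 0.769209 m (along the plate) below the hinge at the top edge, so the moment about the hinge is M = F × 0.769209 = 48.9329 × 0.769209 = 37.6396 kN·m.

M ≈ 37.6 kN·m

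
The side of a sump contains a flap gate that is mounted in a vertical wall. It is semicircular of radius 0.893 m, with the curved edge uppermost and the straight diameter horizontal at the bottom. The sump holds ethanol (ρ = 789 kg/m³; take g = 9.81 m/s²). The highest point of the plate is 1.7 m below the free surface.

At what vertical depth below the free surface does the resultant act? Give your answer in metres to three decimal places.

h_p = 2.239 m

γ = ρg = 789 × 9.81 / 1000 = 7.74009 kN/m³.
The centroid lies 4r/(3π) = 0.379001 m above the diameter, so r − 4r/(3π) = 0.893 − 0.379001 = 0.513999 m below the topmost point, so the centroid depth is h_c = 1.7 + 0.513999 = 2.214 m.
A = πr²/2 = π × 0.893²/2 = 1.25263 m².
Resultant F = γ·h_c·A = 7.74009 × 2.214 × 1.25263 = 21.4658 kN.
I_c = (π/8 − 8/(9π))·r⁴ = 0.109757 × 0.893⁴ = 0.0697972 m⁴.
Centre of pressure: y_p = y_c + I_c/(y_c·A) = 2.214 + 0.0697972/(2.214 × 1.25263) = 2.214 + 0.0251674 = 2.23917 m along the plane.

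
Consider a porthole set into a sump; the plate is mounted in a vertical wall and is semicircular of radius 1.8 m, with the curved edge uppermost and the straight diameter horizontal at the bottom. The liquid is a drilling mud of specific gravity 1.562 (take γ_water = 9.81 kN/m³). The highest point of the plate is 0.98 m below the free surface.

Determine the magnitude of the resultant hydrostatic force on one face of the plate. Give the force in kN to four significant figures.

F ≈ 157.2 kN

γ = 1.562 × 9.81 = 15.32322 kN/m³.
The centroid lies 4r/(3π) = 0.763944 m above the diameter, so r − 4r/(3π) = 1.8 − 0.763944 = 1.03606 m below the topmost point, so the centroid depth is h_c = 0.98 + 1.03606 = 2.01606 m.
A = πr²/2 = π × 1.8²/2 = 5.08938 m².
Resultant F = γ·h_c·A = 15.32322 × 2.01606 × 5.08938 = 157.224 kN.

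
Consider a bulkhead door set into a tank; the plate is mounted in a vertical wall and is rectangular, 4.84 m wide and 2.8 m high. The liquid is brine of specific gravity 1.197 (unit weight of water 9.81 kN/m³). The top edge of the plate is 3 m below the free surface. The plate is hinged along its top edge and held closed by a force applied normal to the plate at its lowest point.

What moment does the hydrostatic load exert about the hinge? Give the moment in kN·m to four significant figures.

M ≈ 1084 kN·m

γ = 1.197 × 9.81 = 11.74257 kN/m³.
The centroid lies 2.8/2 = 1.4 m below the top edge, so the centroid depth is h_c = 3 + 1.4 = 4.4 m.
A = 4.84 × 2.8 = 13.552 m².
Resultant F = γ·h_c·A = 11.74257 × 4.4 × 13.552 = 700.195 kN.
I_c = b·h³/12 = 4.84 × 2.8³/12 = 8.85397 m⁴.
Centre of pressure: y_p = y_c + I_c/(y_c·A) = 4.4 + 8.85397/(4.4 × 13.552) = 4.4 + 0.148485 = 4.54849 m along the plane.
The resultant acts 1.4 + 0.148485 = 1.54848 m (along the plate) below the hinge at the top edge, so the moment about the hinge is M = F × 1.54848 = 700.195 × 1.54848 = 1084.24 kN·m.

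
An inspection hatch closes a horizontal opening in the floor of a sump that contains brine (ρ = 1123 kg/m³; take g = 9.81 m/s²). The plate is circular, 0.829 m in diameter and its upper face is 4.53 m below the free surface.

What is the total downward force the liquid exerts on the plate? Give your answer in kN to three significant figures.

γ = ρg = 1123 × 9.81 / 1000 = 11.01663 kN/m³.
The plate is horizontal, so pressure is uniform at p = γ·h = 11.01663 × 4.53 = 49.9053 kN/m².
A = π(0.4145)² = 0.539758 m².
F = p·A = 49.9053 × 0.539758 = 26.9368 kN.

F ≈ 26.9 kN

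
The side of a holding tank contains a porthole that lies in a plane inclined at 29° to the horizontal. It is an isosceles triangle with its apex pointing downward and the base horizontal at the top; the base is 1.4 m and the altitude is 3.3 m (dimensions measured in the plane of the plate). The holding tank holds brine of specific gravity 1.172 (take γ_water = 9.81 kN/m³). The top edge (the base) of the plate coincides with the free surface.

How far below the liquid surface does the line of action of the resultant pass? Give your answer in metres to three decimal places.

γ = 1.172 × 9.81 = 11.49732 kN/m³.
Let θ = 29° be the plate's angle to the horizontal; measure y along the incline from where the plane meets the free surface. Vertical depth h = y·sinθ with sinθ = 0.484810.
With the apex down, the centroid sits h/3 = 3.3/3 = 1.1 m below the base (the top edge), so y_c = 1.1 m and h_c = 1.1 × 0.484810 = 0.533291 m.
A = ½ × 1.4 × 3.3 = 2.31 m².
Resultant F = γ·h_c·A = 11.49732 × 0.533291 × 2.31 = 14.1636 kN.
I_c = b·h³/36 = 1.4 × 3.3³/36 = 1.39755 m⁴.
Centre of pressure: y_p = y_c + I_c/(y_c·A) = 1.1 + 1.39755/(1.1 × 2.31) = 1.1 + 0.55 = 1.65 m along the plane.
Vertically, h_p = y_p·sinθ = 1.65 × 0.484810 = 0.799936 m.

h_p = 0.800 m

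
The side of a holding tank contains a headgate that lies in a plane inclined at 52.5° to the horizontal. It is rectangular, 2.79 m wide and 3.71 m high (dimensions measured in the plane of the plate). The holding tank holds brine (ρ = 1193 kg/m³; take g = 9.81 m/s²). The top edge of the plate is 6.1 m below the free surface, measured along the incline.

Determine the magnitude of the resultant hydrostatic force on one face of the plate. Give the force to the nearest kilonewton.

γ = ρg = 1193 × 9.81 / 1000 = 11.70333 kN/m³.
Let θ = 52.5° be the plate's angle to the horizontal; measure y along the incline from where the plane meets the free surface. Vertical depth h = y·sinθ with sinθ = 0.793353.
The centroid lies 3.71/2 = 1.855 m below the top edge, so y_c = 6.1 + 1.855 = 7.955 m and h_c = 7.955 × 0.793353 = 6.31112 m.
A = 2.79 × 3.71 = 10.3509 m².
Resultant F = γ·h_c·A = 11.70333 × 6.31112 × 10.3509 = 764.529 kN.

F ≈ 765 kN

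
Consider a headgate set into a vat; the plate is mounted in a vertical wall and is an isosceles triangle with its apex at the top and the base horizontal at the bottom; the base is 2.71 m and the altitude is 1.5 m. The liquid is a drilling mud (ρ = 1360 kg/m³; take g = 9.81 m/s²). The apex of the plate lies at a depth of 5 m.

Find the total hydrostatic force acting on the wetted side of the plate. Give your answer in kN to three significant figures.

F ≈ 163 kN

γ = ρg = 1360 × 9.81 / 1000 = 13.3416 kN/m³.
With the apex up, the centroid sits 2h/3 = 2 × 1.5/3 = 1 m below the apex, so the centroid depth is h_c = 5 + 1 = 6 m.
A = ½ × 2.71 × 1.5 = 2.0325 m².
Resultant F = γ·h_c·A = 13.3416 × 6 × 2.0325 = 162.701 kN.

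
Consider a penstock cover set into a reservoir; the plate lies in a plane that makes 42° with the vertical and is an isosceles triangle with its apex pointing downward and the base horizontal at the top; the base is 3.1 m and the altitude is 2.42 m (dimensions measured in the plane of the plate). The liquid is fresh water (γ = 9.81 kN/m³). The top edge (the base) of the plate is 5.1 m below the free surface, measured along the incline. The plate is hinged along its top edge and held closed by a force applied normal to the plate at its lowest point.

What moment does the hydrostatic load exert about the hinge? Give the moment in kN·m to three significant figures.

γ = 9.81 kN/m³.
The plate makes 42° with the vertical, i.e. θ = 90° − 42° = 48° to the horizontal. Measuring y along the incline from the free-surface line, vertical depth h = y·sinθ with sinθ = 0.743145.
With the apex down, the centroid sits h/3 = 2.42/3 = 0.806667 m below the base (the top edge), so y_c = 5.1 + 0.806667 = 5.90667 m and h_c = 5.90667 × 0.743145 = 4.38951 m.
A = ½ × 3.1 × 2.42 = 3.751 m².
Resultant F = γ·h_c·A = 9.81 × 4.38951 × 3.751 = 161.522 kN.
I_c = b·h³/36 = 3.1 × 2.42³/36 = 1.22041 m⁴.
Centre of pressure: y_p = y_c + I_c/(y_c·A) = 5.90667 + 1.22041/(5.90667 × 3.751) = 5.90667 + 0.0550828 = 5.96175 m along the plane.
The resultant acts 0.806667 + 0.0550828 = 0.86175 m (along the plate) below the hinge at the top edge, so the moment about the hinge is M = F × 0.86175 = 161.522 × 0.86175 = 139.192 kN·m.

M ≈ 139 kN·m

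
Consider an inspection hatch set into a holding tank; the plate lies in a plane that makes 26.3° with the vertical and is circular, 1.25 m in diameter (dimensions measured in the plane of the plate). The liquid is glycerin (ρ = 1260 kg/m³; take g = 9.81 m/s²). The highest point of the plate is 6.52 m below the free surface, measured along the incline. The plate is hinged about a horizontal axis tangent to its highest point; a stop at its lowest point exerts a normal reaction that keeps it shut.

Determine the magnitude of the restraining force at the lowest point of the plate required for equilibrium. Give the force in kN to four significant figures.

P ≈ 49.64 kN

γ = ρg = 1260 × 9.81 / 1000 = 12.3606 kN/m³.
The plate makes 26.3° with the vertical, i.e. θ = 90° − 26.3° = 63.7° to the horizontal. Measuring y along the incline from the free-surface line, vertical depth h = y·sinθ with sinθ = 0.896486.
The centroid is at the centre, 0.625 m below the top of the plate, so y_c = 6.52 + 0.625 = 7.145 m and h_c = 7.145 × 0.896486 = 6.40539 m.
A = π(0.625)² = 1.22718 m².
Resultant F = γ·h_c·A = 12.3606 × 6.40539 × 1.22718 = 97.1613 kN.
I_c = πr⁴/4 = π × 0.625⁴/4 = 0.119842 m⁴.
Centre of pressure: y_p = y_c + I_c/(y_c·A) = 7.145 + 0.119842/(7.145 × 1.22718) = 7.145 + 0.0136678 = 7.15867 m along the plane.
The resultant acts 0.625 + 0.0136678 = 0.638668 m (along the plate) below the hinge at the top edge, so the moment about the hinge is M = F × 0.638668 = 97.1613 × 0.638668 = 62.0538 kN·m.
A normal force at the bottom, 1.25 m from the hinge, must supply this moment: P = 62.0538/1.25 = 49.643 kN.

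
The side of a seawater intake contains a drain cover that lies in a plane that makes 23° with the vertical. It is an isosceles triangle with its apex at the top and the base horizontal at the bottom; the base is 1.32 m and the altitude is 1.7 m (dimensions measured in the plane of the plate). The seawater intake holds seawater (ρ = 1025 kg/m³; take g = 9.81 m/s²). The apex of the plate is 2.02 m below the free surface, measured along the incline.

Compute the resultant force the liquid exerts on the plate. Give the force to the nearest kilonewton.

F ≈ 33 kN

γ = ρg = 1025 × 9.81 / 1000 = 10.05525 kN/m³.
The plate makes 23° with the vertical, i.e. θ = 90° − 23° = 67° to the horizontal. Measuring y along the incline from the free-surface line, vertical depth h = y·sinθ with sinθ = 0.920505.
With the apex up, the centroid sits 2h/3 = 2 × 1.7/3 = 1.13333 m below the apex, so y_c = 2.02 + 1.13333 = 3.15333 m and h_c = 3.15333 × 0.920505 = 2.90266 m.
A = ½ × 1.32 × 1.7 = 1.122 m².
Resultant F = γ·h_c·A = 10.05525 × 2.90266 × 1.122 = 32.7478 kN.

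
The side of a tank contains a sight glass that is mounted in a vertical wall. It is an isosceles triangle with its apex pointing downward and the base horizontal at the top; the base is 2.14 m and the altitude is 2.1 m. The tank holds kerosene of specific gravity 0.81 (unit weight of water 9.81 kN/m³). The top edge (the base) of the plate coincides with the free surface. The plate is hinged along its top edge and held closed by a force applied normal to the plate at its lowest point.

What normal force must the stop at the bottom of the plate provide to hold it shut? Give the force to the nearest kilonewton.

γ = 0.81 × 9.81 = 7.9461 kN/m³.
With the apex down, the centroid sits h/3 = 2.1/3 = 0.7 m below the base (the top edge), so the centroid depth is h_c = 0.7 m.
A = ½ × 2.14 × 2.1 = 2.247 m².
Resultant F = γ·h_c·A = 7.9461 × 0.7 × 2.247 = 12.4984 kN.
I_c = b·h³/36 = 2.14 × 2.1³/36 = 0.550515 m⁴.
Centre of pressure: y_p = y_c + I_c/(y_c·A) = 0.7 + 0.550515/(0.7 × 2.247) = 0.7 + 0.35 = 1.05 m along the plane.
The resultant acts 0.7 + 0.35 = 1.05 m (along the plate) below the hinge at the top edge, so the moment about the hinge is M = F × 1.05 = 12.4984 × 1.05 = 13.1233 kN·m.
A normal force at the bottom, 2.1 m from the hinge, must supply this moment: P = 13.1233/2.1 = 6.24919 kN.

P ≈ 6 kN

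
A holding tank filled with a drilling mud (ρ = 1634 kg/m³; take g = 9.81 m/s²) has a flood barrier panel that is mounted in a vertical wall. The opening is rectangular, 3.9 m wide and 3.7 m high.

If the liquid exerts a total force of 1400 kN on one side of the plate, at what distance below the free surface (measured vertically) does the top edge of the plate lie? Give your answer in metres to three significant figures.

γ = ρg = 1634 × 9.81 / 1000 = 16.02954 kN/m³.
A = 3.9 × 3.7 = 14.43 m².
From F = γ·h_c·A, the centroid depth is h_c = 1400/(16.02954 × 14.43) = 6.05258 m.
The centroid lies 3.7/2 = 1.85 m below the top edge, so the top edge sits at h_top = 6.05258 − 1.85 = 4.20258 m below the surface.

d_top ≈ 4.20 m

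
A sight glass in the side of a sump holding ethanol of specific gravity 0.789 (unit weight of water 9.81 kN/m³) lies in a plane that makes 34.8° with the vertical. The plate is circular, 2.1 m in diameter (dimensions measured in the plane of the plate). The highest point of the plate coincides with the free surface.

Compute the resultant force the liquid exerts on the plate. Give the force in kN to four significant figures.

γ = 0.789 × 9.81 = 7.74009 kN/m³.
The plate makes 34.8° with the vertical, i.e. θ = 90° − 34.8° = 55.2° to the horizontal. Measuring y along the incline from the free-surface line, vertical depth h = y·sinθ with sinθ = 0.821149.
The centroid is at the centre, 1.05 m below the top of the plate, so y_c = 1.05 m and h_c = 1.05 × 0.821149 = 0.862206 m.
A = π(1.05)² = 3.46361 m².
Resultant F = γ·h_c·A = 7.74009 × 0.862206 × 3.46361 = 23.1146 kN.

F ≈ 23.11 kN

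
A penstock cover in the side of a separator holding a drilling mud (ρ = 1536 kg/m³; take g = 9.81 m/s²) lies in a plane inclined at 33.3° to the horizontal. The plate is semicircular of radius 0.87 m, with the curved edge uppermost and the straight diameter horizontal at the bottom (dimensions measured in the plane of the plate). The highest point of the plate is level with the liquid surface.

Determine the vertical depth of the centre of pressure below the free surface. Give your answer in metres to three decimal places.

h_p = 0.333 m

γ = ρg = 1536 × 9.81 / 1000 = 15.06816 kN/m³.
Let θ = 33.3° be the plate's angle to the horizontal; measure y along the incline from where the plane meets the free surface. Vertical depth h = y·sinθ with sinθ = 0.549023.
The centroid lies 4r/(3π) = 0.369239 m above the diameter, so r − 4r/(3π) = 0.87 − 0.369239 = 0.500761 m below the topmost point, so y_c = 0.500761 m and h_c = 0.500761 × 0.549023 = 0.274929 m.
A = πr²/2 = π × 0.87²/2 = 1.18894 m².
Resultant F = γ·h_c·A = 15.06816 × 0.274929 × 1.18894 = 4.92539 kN.
I_c = (π/8 − 8/(9π))·r⁴ = 0.109757 × 0.87⁴ = 0.0628795 m⁴.
Centre of pressure: y_p = y_c + I_c/(y_c·A) = 0.500761 + 0.0628795/(0.500761 × 1.18894) = 0.500761 + 0.105613 = 0.606374 m along the plane.
Vertically, h_p = y_p·sinθ = 0.606374 × 0.549023 = 0.332913 m.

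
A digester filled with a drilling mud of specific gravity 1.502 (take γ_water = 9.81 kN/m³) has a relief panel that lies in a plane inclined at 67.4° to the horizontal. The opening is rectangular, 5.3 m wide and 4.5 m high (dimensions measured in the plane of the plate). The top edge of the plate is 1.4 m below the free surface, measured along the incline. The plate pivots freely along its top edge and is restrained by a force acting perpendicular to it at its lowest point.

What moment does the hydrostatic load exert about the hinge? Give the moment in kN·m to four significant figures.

γ = 1.502 × 9.81 = 14.73462 kN/m³.
Let θ = 67.4° be the plate's angle to the horizontal; measure y along the incline from where the plane meets the free surface. Vertical depth h = y·sinθ with sinθ = 0.923210.
The centroid lies 4.5/2 = 2.25 m below the top edge, so y_c = 1.4 + 2.25 = 3.65 m and h_c = 3.65 × 0.923210 = 3.36972 m.
A = 5.3 × 4.5 = 23.85 m².
Resultant F = γ·h_c·A = 14.73462 × 3.36972 × 23.85 = 1184.19 kN.
I_c = b·h³/12 = 5.3 × 4.5³/12 = 40.2469 m⁴.
Centre of pressure: y_p = y_c + I_c/(y_c·A) = 3.65 + 40.2469/(3.65 × 23.85) = 3.65 + 0.462329 = 4.11233 m along the plane.
The resultant acts 2.25 + 0.462329 = 2.71233 m (along the plate) below the hinge at the top edge, so the moment about the hinge is M = F × 2.71233 = 1184.19 × 2.71233 = 3211.91 kN·m.

M ≈ 3212 kN·m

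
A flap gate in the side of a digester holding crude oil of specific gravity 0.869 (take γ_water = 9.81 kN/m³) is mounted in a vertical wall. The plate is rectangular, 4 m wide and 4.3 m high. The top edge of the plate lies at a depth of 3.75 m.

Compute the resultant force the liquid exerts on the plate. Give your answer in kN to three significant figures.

F ≈ 865 kN

γ = 0.869 × 9.81 = 8.52489 kN/m³.
The centroid lies 4.3/2 = 2.15 m below the top edge, so the centroid depth is h_c = 3.75 + 2.15 = 5.9 m.
A = 4 × 4.3 = 17.2 m².
Resultant F = γ·h_c·A = 8.52489 × 5.9 × 17.2 = 865.106 kN.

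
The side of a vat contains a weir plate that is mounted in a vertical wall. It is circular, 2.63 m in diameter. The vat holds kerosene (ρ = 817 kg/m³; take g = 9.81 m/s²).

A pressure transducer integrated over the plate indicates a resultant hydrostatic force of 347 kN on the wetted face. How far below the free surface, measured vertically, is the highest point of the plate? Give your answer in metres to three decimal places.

d_top ≈ 6.655 m

γ = ρg = 817 × 9.81 / 1000 = 8.01477 kN/m³.
A = π(1.315)² = 5.43252 m².
From F = γ·h_c·A, the centroid depth is h_c = 347/(8.01477 × 5.43252) = 7.96961 m.
The centroid is at the centre, 1.315 m below the top of the plate, so the highest point sits at h_top = 7.96961 − 1.315 = 6.65461 m below the surface.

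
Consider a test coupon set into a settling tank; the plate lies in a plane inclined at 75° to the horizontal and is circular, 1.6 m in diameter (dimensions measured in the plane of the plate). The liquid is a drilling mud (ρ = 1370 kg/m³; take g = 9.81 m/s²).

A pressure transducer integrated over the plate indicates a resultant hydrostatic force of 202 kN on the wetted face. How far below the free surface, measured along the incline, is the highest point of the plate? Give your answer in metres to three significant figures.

y_top ≈ 6.94 m

γ = ρg = 1370 × 9.81 / 1000 = 13.4397 kN/m³.
A = π(0.8)² = 2.01062 m².
From F = γ·h_c·A, the centroid depth is h_c = 202/(13.4397 × 2.01062) = 7.47535 m.
Let θ = 75° be the plate's angle to the horizontal; measure y along the incline from where the plane meets the free surface. Vertical depth h = y·sinθ with sinθ = 0.965926.
Along the incline, y_c = h_c/sinθ = 7.47535/0.965926 = 7.73905 m.
The centroid is at the centre, 0.8 m below the top of the plate, so the highest point sits at y_top = 7.73905 − 0.8 = 6.93905 m along the incline.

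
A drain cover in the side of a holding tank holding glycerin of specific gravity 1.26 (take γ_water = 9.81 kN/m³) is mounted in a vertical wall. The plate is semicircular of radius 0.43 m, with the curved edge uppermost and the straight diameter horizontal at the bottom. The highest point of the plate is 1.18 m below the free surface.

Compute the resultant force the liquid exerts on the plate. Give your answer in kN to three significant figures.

γ = 1.26 × 9.81 = 12.3606 kN/m³.
The centroid lies 4r/(3π) = 0.182498 m above the diameter, so r − 4r/(3π) = 0.43 − 0.182498 = 0.247502 m below the topmost point, so the centroid depth is h_c = 1.18 + 0.247502 = 1.4275 m.
A = πr²/2 = π × 0.43²/2 = 0.29044 m².
Resultant F = γ·h_c·A = 12.3606 × 1.4275 × 0.29044 = 5.12474 kN.

F ≈ 5.12 kN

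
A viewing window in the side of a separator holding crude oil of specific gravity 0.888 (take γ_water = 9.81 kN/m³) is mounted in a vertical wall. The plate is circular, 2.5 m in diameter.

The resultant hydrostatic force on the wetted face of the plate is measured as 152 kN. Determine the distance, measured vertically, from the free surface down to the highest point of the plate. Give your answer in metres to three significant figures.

d_top ≈ 2.30 m

γ = 0.888 × 9.81 = 8.71128 kN/m³.
A = π(1.25)² = 4.90874 m².
From F = γ·h_c·A, the centroid depth is h_c = 152/(8.71128 × 4.90874) = 3.55461 m.
The centroid is at the centre, 1.25 m below the top of the plate, so the highest point sits at h_top = 3.55461 − 1.25 = 2.30461 m below the surface.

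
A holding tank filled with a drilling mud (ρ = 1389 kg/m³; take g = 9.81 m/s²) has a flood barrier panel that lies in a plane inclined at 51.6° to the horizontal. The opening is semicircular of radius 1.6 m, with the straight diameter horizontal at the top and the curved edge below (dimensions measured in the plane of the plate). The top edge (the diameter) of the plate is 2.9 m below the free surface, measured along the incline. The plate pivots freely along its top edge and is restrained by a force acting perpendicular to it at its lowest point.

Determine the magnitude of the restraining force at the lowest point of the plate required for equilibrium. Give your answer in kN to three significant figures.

P ≈ 70.0 kN

γ = ρg = 1389 × 9.81 / 1000 = 13.62609 kN/m³.
Let θ = 51.6° be the plate's angle to the horizontal; measure y along the incline from where the plane meets the free surface. Vertical depth h = y·sinθ with sinθ = 0.783693.
The centroid of a semicircle lies 4r/(3π) = 0.679061 m from the diameter, here below the top edge, so y_c = 2.9 + 0.679061 = 3.57906 m and h_c = 3.57906 × 0.783693 = 2.80488 m.
A = πr²/2 = π × 1.6²/2 = 4.02124 m².
Resultant F = γ·h_c·A = 13.62609 × 2.80488 × 4.02124 = 153.69 kN.
I_c = (π/8 − 8/(9π))·r⁴ = 0.109757 × 1.6⁴ = 0.719303 m⁴.
Centre of pressure: y_p = y_c + I_c/(y_c·A) = 3.57906 + 0.719303/(3.57906 × 4.02124) = 3.57906 + 0.0499785 = 3.62904 m along the plane.
The resultant acts 0.679061 + 0.0499785 = 0.72904 m (along the plate) below the hinge at the top edge, so the moment about the hinge is M = F × 0.72904 = 153.69 × 0.72904 = 112.046 kN·m.
A normal force at the bottom, 1.6 m from the hinge, must supply this moment: P = 112.046/1.6 = 70.0288 kN.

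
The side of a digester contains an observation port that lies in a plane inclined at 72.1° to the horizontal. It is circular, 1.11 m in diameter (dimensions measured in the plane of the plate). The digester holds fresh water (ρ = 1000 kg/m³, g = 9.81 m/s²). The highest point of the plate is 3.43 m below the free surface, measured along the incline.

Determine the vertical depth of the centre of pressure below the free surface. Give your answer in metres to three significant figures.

h_p = 3.81 m

γ = ρg = 1000 × 9.81 = 9810 N/m³ = 9.81 kN/m³.
Let θ = 72.1° be the plate's angle to the horizontal; measure y along the incline from where the plane meets the free surface. Vertical depth h = y·sinθ with sinθ = 0.951594.
The centroid is at the centre, 0.555 m below the top of the plate, so y_c = 3.43 + 0.555 = 3.985 m and h_c = 3.985 × 0.951594 = 3.7921 m.
A = π(0.555)² = 0.967689 m².
Resultant F = γ·h_c·A = 9.81 × 3.7921 × 0.967689 = 35.9985 kN.
I_c = πr⁴/4 = π × 0.555⁴/4 = 0.0745181 m⁴.
Centre of pressure: y_p = y_c + I_c/(y_c·A) = 3.985 + 0.0745181/(3.985 × 0.967689) = 3.985 + 0.019324 = 4.00432 m along the plane.
Vertically, h_p = y_p·sinθ = 4.00432 × 0.951594 = 3.81049 m.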